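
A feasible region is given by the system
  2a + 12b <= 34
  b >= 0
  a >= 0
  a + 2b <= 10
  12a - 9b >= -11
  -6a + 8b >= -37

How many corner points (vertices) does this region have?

Intersecting each pair of boundary lines and keeping only the points that satisfy every inequality leaves:
  (13/2, 7/4)
  (29/27, 215/81)
  (0, 0)
  (37/6, 0)
  (0, 11/9)
  (77/10, 23/20)

6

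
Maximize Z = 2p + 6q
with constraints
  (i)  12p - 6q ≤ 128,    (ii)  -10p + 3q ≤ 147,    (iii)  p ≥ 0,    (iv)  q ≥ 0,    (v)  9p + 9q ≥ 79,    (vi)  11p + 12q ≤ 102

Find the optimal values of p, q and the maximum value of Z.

Corner points and Z = 2p + 6q:
  (79/9, 0) → Z = 158/9
  (102/11, 0) → Z = 204/11
  (10/3, 49/9) → Z = 118/3

p = 10/3, q = 49/9, maximum Z = 118/3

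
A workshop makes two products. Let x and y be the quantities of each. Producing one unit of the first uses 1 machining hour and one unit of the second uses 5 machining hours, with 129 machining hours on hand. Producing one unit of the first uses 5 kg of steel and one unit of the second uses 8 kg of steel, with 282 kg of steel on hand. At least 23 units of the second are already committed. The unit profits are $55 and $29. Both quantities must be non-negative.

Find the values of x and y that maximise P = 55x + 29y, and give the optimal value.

Feasible corners and P = 55x + 29y:
  (0, 129/5) → P = 3741/5
  (0, 23) → P = 667
  (14, 23) → P = 1437

x = 14, y = 23, maximum P = 1437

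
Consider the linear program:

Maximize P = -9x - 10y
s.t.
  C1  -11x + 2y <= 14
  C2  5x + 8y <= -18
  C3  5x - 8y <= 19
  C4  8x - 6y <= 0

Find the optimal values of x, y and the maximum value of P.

The binding constraints are -11x + 2y = 14 and 8x - 6y = 0.
Solving simultaneously gives x = -42/25, y = -56/25.

x = -42/25, y = -56/25, maximum P = 938/25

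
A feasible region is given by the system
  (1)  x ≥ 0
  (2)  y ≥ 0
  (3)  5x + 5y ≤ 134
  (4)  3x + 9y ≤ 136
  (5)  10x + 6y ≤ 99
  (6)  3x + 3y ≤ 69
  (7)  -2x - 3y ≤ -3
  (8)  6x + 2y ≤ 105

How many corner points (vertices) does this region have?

5

The feasible vertices (each the meet of two boundaries and inside every other half-plane) are:
  (0, 136/9)
  (0, 1)
  (99/10, 0)
  (3/2, 0)
  (25/24, 1063/72)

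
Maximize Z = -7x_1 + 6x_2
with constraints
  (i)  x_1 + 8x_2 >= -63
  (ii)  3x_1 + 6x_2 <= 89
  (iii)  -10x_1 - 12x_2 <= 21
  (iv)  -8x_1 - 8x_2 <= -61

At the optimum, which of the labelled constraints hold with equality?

(ii) and (iv)

Extreme points and Z = -7x_1 + 6x_2:
  (545/9, -139/9) → Z = -4649/9
  (124/7, -565/56) → Z = -5167/28
  (-173/12, 529/24) → Z = 1399/6

The maximum is at (-173/12, 529/24). Substituting into each constraint, equality holds for (ii) and (iv); the remaining constraints have slack.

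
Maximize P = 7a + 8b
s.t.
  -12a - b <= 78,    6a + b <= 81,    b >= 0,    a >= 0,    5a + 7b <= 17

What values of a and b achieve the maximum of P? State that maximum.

Vertices and P = 7a + 8b:
  (0, 0) → P = 0
  (17/5, 0) → P = 119/5
  (0, 17/7) → P = 136/7

The optimum lies where b = 0 and 5a + 7b = 17.
Solving simultaneously gives a = 17/5, b = 0.

a = 17/5, b = 0, maximum P = 119/5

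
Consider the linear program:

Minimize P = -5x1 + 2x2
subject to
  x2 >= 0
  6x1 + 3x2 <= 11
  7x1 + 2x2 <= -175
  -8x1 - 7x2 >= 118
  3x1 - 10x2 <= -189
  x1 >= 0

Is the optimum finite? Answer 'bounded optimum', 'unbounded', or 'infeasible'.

infeasible

The boundaries x2 = 0 and 3x1 - 10x2 = -189 meet at (-63, 0), but that point violates x1 ≥ 0. Every candidate vertex is excluded by some other constraint, so the feasible region is empty.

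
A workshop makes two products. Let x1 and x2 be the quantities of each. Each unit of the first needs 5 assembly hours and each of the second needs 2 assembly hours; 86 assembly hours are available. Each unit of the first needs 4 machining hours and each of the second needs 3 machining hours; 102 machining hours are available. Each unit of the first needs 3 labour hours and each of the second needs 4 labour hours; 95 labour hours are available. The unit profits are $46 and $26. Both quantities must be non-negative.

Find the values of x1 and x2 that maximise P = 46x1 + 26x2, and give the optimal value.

Corner points and P = 46x1 + 26x2:
  (0, 0) → P = 0
  (0, 95/4) → P = 1235/2
  (86/5, 0) → P = 3956/5
  (11, 31/2) → P = 909

The optimum lies where 5x1 + 2x2 = 86 and 3x1 + 4x2 = 95.
Solving simultaneously gives x1 = 11, x2 = 31/2.

x1 = 11, x2 = 31/2, maximum P = 909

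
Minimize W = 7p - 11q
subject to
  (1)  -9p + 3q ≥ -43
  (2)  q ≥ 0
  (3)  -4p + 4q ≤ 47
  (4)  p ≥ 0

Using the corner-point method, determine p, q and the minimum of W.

The binding constraints are -9p + 3q = -43 and -4p + 4q = 47.
Solving simultaneously gives p = 313/24, q = 595/24.

p = 313/24, q = 595/24, minimum W = -2177/12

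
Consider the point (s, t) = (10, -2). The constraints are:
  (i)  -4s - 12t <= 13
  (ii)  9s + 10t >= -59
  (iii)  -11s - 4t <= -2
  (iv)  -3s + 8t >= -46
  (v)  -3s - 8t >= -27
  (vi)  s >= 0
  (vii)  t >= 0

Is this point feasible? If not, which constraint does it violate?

Constraint (vii): t = -2, which is not ≥ 0. All other constraints are satisfied.

not feasible — violates (vii)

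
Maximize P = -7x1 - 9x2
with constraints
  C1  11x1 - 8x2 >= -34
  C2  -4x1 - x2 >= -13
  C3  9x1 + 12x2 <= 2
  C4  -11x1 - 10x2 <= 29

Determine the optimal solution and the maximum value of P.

Corner points and P = -7x1 - 9x2:
  (-98/51, 82/51) → P = -52/51
  (-26/9, 5/18) → P = 319/18
  (154/39, -109/39) → P = -97/39
  (159/29, -259/29) → P = 42

The optimum lies where -4x1 - x2 = -13 and -11x1 - 10x2 = 29.
Solving simultaneously gives x1 = 159/29, x2 = -259/29.

x1 = 159/29, x2 = -259/29, maximum P = 42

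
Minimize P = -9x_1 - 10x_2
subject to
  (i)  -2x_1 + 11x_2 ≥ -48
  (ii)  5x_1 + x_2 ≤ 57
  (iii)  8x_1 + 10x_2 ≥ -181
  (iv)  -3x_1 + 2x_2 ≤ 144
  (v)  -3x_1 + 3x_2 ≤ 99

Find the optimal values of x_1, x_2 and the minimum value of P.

The optimum lies where 5x_1 + x_2 = 57 and -3x_1 + 3x_2 = 99.
Solving simultaneously gives x_1 = 4, x_2 = 37.

x_1 = 4, x_2 = 37, minimum P = -406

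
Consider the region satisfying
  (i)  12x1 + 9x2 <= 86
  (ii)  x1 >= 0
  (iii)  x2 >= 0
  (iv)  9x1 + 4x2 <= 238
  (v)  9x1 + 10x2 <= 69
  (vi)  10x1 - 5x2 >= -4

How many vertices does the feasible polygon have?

Of the 15 pairwise boundary intersections, those satisfying every inequality are:
  (43/6, 0)
  (239/39, 18/13)
  (0, 0)
  (0, 4/5)
  (61/29, 726/145)

5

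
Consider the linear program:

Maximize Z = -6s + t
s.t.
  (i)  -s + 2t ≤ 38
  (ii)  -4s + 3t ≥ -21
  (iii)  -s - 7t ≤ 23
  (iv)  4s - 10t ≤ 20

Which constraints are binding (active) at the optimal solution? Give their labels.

(i) and (iii)

Feasible corners and Z = -6s + t:
  (156/5, 173/5) → Z = -763/5
  (-104/3, 5/3) → Z = 629/3
  (75/14, 1/7) → Z = -32
  (-45/19, -56/19) → Z = 214/19

The maximum is at (-104/3, 5/3). Substituting into each constraint, equality holds for (i) and (iii); the remaining constraints have slack.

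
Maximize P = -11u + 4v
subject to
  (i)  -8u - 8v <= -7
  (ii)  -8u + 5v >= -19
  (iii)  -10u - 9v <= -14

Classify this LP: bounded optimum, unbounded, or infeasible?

From the feasible point (241/122, -39/61), moving in the direction (-9, 10) keeps every constraint satisfied while P increases without bound.

unbounded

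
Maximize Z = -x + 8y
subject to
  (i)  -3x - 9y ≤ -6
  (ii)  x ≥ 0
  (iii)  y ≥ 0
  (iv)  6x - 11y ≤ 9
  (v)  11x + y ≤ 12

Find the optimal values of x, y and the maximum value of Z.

x = 0, y = 12, maximum Z = 96

Feasible corners and Z = -x + 8y:
  (0, 2/3) → Z = 16/3
  (17/16, 5/16) → Z = 23/16
  (0, 12) → Z = 96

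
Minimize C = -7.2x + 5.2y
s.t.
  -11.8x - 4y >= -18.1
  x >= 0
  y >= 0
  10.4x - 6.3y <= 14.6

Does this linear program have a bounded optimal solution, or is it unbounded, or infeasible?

bounded optimum

Extreme points and C = -7.2x + 5.2y:
  (0, 4.525) → C = 23.53
  (17243/11594, 798/5797) → C = -289626/28985
  (0, 0) → C = 0
  (73/52, 0) → C = -657/65
The feasible region has finitely many vertices and no improving ray; the minimum is -657/65 at (73/52, 0).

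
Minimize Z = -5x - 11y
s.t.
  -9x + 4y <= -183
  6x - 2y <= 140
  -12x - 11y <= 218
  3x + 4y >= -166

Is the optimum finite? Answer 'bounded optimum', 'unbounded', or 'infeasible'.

Feasible corners and Z = -5x - 11y:
  (97/3, 27) → Z = -1376/3
  (163/21, -198/7) → Z = 817/3
  (184/15, -166/5) → Z = 4558/15
The feasible region has finitely many vertices and no improving ray; the minimum is -1376/3 at (97/3, 27).

bounded optimum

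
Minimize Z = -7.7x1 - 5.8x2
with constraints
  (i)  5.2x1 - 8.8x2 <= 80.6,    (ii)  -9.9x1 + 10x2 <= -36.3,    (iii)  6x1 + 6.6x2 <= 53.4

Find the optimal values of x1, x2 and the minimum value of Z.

x1 = 23/2, x2 = -26/11, minimum Z = -3293/44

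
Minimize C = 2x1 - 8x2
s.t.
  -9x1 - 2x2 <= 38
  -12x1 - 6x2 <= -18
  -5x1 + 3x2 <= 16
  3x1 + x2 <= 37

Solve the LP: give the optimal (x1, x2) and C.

x1 = 95/14, x2 = 233/14, minimum C = -837/7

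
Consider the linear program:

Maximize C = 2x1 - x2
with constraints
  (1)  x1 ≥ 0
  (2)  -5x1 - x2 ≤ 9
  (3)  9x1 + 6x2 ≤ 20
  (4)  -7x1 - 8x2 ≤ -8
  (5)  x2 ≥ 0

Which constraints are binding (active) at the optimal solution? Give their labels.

(3) and (5)

Vertices and C = 2x1 - x2:
  (0, 10/3) → C = -10/3
  (0, 1) → C = -1
  (20/9, 0) → C = 40/9
  (8/7, 0) → C = 16/7

The maximum is at (20/9, 0). Substituting into each constraint, equality holds for (3) and (5); the remaining constraints have slack.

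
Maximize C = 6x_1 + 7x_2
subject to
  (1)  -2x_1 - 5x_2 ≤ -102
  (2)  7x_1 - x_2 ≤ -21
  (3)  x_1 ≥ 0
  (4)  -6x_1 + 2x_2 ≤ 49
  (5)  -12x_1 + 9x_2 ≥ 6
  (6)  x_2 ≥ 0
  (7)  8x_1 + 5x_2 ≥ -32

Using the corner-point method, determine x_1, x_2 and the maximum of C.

x_1 = 7/8, x_2 = 217/8, maximum C = 1561/8

Vertices and C = 6x_1 + 7x_2:
  (0, 21) → C = 147
  (7/8, 217/8) → C = 1561/8
  (0, 49/2) → C = 343/2

The optimum lies where 7x_1 - x_2 = -21 and -6x_1 + 2x_2 = 49.
Solving simultaneously gives x_1 = 7/8, x_2 = 217/8.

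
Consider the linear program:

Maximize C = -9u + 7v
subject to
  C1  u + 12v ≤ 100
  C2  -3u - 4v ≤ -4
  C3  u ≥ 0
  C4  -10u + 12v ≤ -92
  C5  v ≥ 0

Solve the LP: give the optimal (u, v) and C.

u = 46/5, v = 0, maximum C = -414/5

Corner points and C = -9u + 7v:
  (192/11, 227/33) → C = -3595/33
  (100, 0) → C = -900
  (46/5, 0) → C = -414/5

At the optimal vertex, -10u + 12v = -92 and v = 0.
Solving simultaneously gives u = 46/5, v = 0.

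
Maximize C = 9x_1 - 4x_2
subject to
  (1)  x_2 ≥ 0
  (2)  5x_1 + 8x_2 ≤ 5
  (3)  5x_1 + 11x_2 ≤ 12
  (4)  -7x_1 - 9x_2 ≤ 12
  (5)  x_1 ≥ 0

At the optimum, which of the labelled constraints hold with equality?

(1) and (2)

Extreme points and C = 9x_1 - 4x_2:
  (1, 0) → C = 9
  (0, 0) → C = 0
  (0, 5/8) → C = -5/2

The maximum is at (1, 0). Substituting into each constraint, equality holds for (1) and (2); the remaining constraints have slack.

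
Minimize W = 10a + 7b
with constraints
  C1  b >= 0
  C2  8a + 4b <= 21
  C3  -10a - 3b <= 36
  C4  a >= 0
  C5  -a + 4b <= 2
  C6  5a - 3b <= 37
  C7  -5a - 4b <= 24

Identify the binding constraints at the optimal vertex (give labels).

C1 and C4

Corner points and W = 10a + 7b:
  (21/8, 0) → W = 105/4
  (0, 0) → W = 0
  (19/9, 37/36) → W = 1019/36
  (0, 1/2) → W = 7/2

The minimum is at (0, 0). Substituting into each constraint, equality holds for C1 and C4; the remaining constraints have slack.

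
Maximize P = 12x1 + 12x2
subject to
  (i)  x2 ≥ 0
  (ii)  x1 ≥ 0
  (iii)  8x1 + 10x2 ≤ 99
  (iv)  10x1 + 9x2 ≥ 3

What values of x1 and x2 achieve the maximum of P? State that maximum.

Corner points and P = 12x1 + 12x2:
  (99/8, 0) → P = 297/2
  (3/10, 0) → P = 18/5
  (0, 99/10) → P = 594/5
  (0, 1/3) → P = 4

At the optimal vertex, x2 = 0 and 8x1 + 10x2 = 99.
Solving simultaneously gives x1 = 99/8, x2 = 0.

x1 = 99/8, x2 = 0, maximum P = 297/2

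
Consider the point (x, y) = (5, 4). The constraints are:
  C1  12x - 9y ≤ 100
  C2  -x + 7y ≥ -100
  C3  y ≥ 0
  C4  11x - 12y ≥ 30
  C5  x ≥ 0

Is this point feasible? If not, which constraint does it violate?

not feasible — violates C4

Constraint C4: 11x - 12y = 7, which is not ≥ 30. All other constraints are satisfied.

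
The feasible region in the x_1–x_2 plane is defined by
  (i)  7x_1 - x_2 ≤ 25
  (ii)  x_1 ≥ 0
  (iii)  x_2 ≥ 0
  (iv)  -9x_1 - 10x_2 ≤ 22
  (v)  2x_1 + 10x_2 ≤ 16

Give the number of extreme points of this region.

4

Pairwise boundary intersections that survive every other constraint:
  (25/7, 0)
  (133/36, 31/36)
  (0, 0)
  (0, 8/5)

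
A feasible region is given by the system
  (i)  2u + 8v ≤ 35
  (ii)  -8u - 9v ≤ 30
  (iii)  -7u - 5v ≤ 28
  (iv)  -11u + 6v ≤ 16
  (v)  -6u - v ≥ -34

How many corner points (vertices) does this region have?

The feasible vertices (each the meet of two boundaries and inside every other half-plane) are:
  (41/50, 417/100)
  (237/46, 71/23)
  (-108/49, -202/147)
  (168/23, -226/23)

4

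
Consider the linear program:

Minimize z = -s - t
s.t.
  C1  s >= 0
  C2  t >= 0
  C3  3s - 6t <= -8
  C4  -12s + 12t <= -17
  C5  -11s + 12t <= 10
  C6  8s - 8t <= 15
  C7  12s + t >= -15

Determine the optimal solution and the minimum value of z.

s = 65/2, t = 245/8, minimum z = -505/8

Corner points and z = -s - t:
  (11/2, 49/12) → z = -115/12
  (77/12, 109/24) → z = -263/24
  (27, 307/12) → z = -631/12
  (65/2, 245/8) → z = -505/8

The binding constraints are -11s + 12t = 10 and 8s - 8t = 15.
Solving simultaneously gives s = 65/2, t = 245/8.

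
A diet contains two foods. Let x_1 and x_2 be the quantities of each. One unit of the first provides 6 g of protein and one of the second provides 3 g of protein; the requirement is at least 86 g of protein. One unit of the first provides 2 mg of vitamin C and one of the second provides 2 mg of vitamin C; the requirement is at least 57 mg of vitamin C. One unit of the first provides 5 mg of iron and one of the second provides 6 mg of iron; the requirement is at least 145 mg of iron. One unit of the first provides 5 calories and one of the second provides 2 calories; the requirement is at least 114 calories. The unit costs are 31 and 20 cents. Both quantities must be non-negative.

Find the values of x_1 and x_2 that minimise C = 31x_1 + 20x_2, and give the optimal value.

x_1 = 19, x_2 = 19/2, minimum C = 779

Corner points and C = 31x_1 + 20x_2:
  (0, 57) → C = 1140
  (29, 0) → C = 899
  (26, 5/2) → C = 856
  (19, 19/2) → C = 779
The feasible region is unbounded (it extends along (0, 1), (1, 0)), but C strictly increases along every unbounded feasible direction, so there is no improving ray and the minimum is attained at a vertex.

The optimum lies where 2x_1 + 2x_2 = 57 and 5x_1 + 2x_2 = 114.
Solving simultaneously gives x_1 = 19, x_2 = 19/2.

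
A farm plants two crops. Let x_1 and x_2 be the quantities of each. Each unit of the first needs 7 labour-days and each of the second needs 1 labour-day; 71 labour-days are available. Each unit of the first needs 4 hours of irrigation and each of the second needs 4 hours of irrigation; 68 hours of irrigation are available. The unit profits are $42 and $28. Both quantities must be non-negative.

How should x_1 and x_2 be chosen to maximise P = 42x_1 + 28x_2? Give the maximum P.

Feasible corners and P = 42x_1 + 28x_2:
  (0, 0) → P = 0
  (0, 17) → P = 476
  (71/7, 0) → P = 426
  (9, 8) → P = 602

The optimum lies where 7x_1 + x_2 = 71 and 4x_1 + 4x_2 = 68.
Solving simultaneously gives x_1 = 9, x_2 = 8.

x_1 = 9, x_2 = 8, maximum P = 602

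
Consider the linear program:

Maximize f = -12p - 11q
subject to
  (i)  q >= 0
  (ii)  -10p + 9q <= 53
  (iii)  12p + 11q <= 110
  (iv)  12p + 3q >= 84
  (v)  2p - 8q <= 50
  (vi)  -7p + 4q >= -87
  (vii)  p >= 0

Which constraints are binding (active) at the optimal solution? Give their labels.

Feasible corners and f = -12p - 11q:
  (55/6, 0) → f = -110
  (7, 0) → f = -84
  (99/16, 13/4) → f = -110

The maximum is at (7, 0). Substituting into each constraint, equality holds for (i) and (iv); the remaining constraints have slack.

(i) and (iv)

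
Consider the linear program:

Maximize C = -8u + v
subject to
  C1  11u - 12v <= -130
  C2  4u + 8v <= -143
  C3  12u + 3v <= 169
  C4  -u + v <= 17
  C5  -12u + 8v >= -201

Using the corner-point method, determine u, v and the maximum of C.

u = -74, v = -57, maximum C = 535

Feasible corners and C = -8u + v:
  (-689/34, -1053/136) → C = 1235/8
  (-74, -57) → C = 535
  (-93/4, -25/4) → C = 719/4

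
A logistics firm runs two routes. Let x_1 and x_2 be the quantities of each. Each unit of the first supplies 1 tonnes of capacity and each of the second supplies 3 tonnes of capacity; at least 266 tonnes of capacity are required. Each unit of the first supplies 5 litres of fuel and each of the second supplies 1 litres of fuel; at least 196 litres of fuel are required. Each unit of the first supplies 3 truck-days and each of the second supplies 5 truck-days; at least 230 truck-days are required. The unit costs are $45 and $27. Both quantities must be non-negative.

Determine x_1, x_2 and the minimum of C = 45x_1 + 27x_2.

x_1 = 23, x_2 = 81, minimum C = 3222

Extreme points and C = 45x_1 + 27x_2:
  (0, 196) → C = 5292
  (266, 0) → C = 11970
  (23, 81) → C = 3222
The feasible region is unbounded (it extends along (0, 1), (1, 0)), but C strictly increases along every unbounded feasible direction, so there is no improving ray and the minimum is attained at a vertex.

The binding constraints are x_1 + 3x_2 = 266 and 5x_1 + x_2 = 196.
Solving simultaneously gives x_1 = 23, x_2 = 81.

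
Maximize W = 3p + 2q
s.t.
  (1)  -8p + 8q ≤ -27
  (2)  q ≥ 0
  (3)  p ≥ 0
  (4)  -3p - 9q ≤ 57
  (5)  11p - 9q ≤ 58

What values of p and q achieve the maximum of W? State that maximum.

Corner points and W = 3p + 2q:
  (27/8, 0) → W = 81/8
  (221/16, 167/16) → W = 997/16
  (58/11, 0) → W = 174/11

The optimum lies where -8p + 8q = -27 and 11p - 9q = 58.
Solving simultaneously gives p = 221/16, q = 167/16.

p = 221/16, q = 167/16, maximum W = 997/16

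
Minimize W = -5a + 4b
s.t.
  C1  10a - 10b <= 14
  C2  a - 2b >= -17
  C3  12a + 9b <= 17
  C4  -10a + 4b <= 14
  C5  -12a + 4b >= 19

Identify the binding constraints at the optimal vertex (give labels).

Vertices and W = -5a + 4b:
  (-49/15, -14/3) → W = -7/3
  (-123/40, -179/40) → W = -101/40
  (-5/2, -11/4) → W = 3/2

The minimum is at (-123/40, -179/40). Substituting into each constraint, equality holds for C1 and C5; the remaining constraints have slack.

C1 and C5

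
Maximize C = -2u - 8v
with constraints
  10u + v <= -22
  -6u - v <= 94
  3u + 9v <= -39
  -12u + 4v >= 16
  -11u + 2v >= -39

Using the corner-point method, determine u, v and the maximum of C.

u = -98/9, v = -86/3, maximum C = 2260/9

Corner points and C = -2u - 8v:
  (-269/17, 16/17) → C = 410/17
  (-98/9, -86/3) → C = 2260/9
  (-5/2, -7/2) → C = 33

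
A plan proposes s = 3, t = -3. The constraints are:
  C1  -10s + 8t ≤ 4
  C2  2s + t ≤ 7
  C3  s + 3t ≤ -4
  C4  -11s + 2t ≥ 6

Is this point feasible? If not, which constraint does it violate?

Constraint C4: -11s + 2t = -39, which is not ≥ 6. All other constraints are satisfied.

not feasible — violates C4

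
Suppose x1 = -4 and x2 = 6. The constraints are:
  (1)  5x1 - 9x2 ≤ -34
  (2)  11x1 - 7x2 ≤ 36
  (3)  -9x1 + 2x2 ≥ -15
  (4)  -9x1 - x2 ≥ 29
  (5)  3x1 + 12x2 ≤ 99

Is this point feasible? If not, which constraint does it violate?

feasible

(1): -74 ≤ -34 ✓
(2): -86 ≤ 36 ✓
(3): 48 ≥ -15 ✓
(4): 30 ≥ 29 ✓
(5): 60 ≤ 99 ✓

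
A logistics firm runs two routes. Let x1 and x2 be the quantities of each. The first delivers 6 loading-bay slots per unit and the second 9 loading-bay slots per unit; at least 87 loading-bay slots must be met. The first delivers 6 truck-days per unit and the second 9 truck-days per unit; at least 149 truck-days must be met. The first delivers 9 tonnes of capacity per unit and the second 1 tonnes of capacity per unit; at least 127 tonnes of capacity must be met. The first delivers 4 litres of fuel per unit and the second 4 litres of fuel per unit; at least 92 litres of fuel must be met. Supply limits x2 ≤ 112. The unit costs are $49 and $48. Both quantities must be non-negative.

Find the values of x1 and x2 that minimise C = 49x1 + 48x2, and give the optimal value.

x1 = 13, x2 = 10, minimum C = 1117

Vertices and C = 49x1 + 48x2:
  (149/6, 0) → C = 7301/6
  (58/3, 11/3) → C = 3370/3
  (13, 10) → C = 1117
  (5/3, 112) → C = 16373/3
The feasible region is unbounded (it extends along (1, 0)), but C strictly increases along every unbounded feasible direction, so there is no improving ray and the minimum is attained at a vertex.

At the optimal vertex, 9x1 + x2 = 127 and 4x1 + 4x2 = 92.
Solving simultaneously gives x1 = 13, x2 = 10.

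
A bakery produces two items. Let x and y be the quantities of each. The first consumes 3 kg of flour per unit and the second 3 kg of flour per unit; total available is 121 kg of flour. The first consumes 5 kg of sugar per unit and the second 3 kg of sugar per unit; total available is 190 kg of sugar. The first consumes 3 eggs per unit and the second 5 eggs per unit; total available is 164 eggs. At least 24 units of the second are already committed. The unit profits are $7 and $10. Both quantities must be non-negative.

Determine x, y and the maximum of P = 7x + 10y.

x = 44/3, y = 24, maximum P = 1028/3

Vertices and P = 7x + 10y:
  (0, 164/5) → P = 328
  (0, 24) → P = 240
  (44/3, 24) → P = 1028/3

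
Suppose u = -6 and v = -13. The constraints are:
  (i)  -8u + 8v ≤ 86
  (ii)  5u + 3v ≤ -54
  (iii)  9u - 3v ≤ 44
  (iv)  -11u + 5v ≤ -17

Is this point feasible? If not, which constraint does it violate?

Constraint (iv): -11u + 5v = 1, which is not ≤ -17. All other constraints are satisfied.

not feasible — violates (iv)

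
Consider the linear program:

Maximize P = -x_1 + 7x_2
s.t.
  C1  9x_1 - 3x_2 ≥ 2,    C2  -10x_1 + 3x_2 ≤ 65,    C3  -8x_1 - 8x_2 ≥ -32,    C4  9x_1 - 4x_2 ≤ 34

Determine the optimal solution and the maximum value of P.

x_1 = 7/6, x_2 = 17/6, maximum P = 56/3

Corner points and P = -x_1 + 7x_2:
  (7/6, 17/6) → P = 56/3
  (-94/9, -32) → P = -1922/9
  (50/13, 2/13) → P = -36/13

The optimum lies where 9x_1 - 3x_2 = 2 and -8x_1 - 8x_2 = -32.
Solving simultaneously gives x_1 = 7/6, x_2 = 17/6.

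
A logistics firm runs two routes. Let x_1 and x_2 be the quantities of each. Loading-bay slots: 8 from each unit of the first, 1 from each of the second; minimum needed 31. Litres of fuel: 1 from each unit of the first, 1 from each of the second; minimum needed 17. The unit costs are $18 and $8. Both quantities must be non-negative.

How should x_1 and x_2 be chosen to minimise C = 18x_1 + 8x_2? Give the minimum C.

x_1 = 2, x_2 = 15, minimum C = 156

Extreme points and C = 18x_1 + 8x_2:
  (0, 31) → C = 248
  (17, 0) → C = 306
  (2, 15) → C = 156
The feasible region is unbounded (it extends along (0, 1), (1, 0)), but C strictly increases along every unbounded feasible direction, so there is no improving ray and the minimum is attained at a vertex.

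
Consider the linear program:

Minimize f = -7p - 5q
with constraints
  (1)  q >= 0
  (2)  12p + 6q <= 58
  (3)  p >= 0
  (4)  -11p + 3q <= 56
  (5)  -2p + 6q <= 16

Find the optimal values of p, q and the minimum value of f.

p = 3, q = 11/3, minimum f = -118/3

Corner points and f = -7p - 5q:
  (29/6, 0) → f = -203/6
  (0, 0) → f = 0
  (3, 11/3) → f = -118/3
  (0, 8/3) → f = -40/3

At the optimal vertex, 12p + 6q = 58 and -2p + 6q = 16.
Solving simultaneously gives p = 3, q = 11/3.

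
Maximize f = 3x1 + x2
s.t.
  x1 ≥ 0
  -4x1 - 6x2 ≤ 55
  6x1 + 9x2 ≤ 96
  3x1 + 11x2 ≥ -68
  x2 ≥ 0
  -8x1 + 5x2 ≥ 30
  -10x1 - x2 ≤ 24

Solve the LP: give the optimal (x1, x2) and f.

x1 = 35/17, x2 = 158/17, maximum f = 263/17

Vertices and f = 3x1 + x2:
  (0, 32/3) → f = 32/3
  (0, 6) → f = 6
  (35/17, 158/17) → f = 263/17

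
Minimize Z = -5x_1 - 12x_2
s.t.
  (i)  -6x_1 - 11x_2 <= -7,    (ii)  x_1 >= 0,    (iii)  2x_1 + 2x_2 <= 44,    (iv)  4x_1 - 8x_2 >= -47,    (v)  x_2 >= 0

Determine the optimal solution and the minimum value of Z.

Feasible corners and Z = -5x_1 - 12x_2:
  (0, 7/11) → Z = -84/11
  (7/6, 0) → Z = -35/6
  (0, 47/8) → Z = -141/2
  (43/4, 45/4) → Z = -755/4
  (22, 0) → Z = -110

x_1 = 43/4, x_2 = 45/4, minimum Z = -755/4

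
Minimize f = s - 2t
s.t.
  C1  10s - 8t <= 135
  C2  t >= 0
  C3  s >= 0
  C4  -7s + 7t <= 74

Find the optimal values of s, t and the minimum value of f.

s = 1537/14, t = 1685/14, minimum f = -1833/14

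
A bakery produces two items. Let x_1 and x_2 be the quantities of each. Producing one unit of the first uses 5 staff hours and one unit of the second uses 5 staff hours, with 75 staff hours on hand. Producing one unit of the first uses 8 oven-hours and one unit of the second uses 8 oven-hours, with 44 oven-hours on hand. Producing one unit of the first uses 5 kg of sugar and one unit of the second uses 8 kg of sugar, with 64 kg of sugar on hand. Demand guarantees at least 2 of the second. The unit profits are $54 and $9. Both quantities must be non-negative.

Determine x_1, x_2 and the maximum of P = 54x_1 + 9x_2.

x_1 = 7/2, x_2 = 2, maximum P = 207

Extreme points and P = 54x_1 + 9x_2:
  (0, 11/2) → P = 99/2
  (0, 2) → P = 18
  (7/2, 2) → P = 207

The optimum lies where 8x_1 + 8x_2 = 44 and x_2 = 2.
Solving simultaneously gives x_1 = 7/2, x_2 = 2.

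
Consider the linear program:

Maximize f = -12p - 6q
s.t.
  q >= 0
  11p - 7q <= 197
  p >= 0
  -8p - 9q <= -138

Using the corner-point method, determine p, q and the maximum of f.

Extreme points and f = -12p - 6q:
  (197/11, 0) → f = -2364/11
  (69/4, 0) → f = -207
  (0, 46/3) → f = -92
The feasible region is unbounded (it extends along (0, 1), (7, 11)), but f strictly decreases along every unbounded feasible direction, so there is no improving ray and the maximum is attained at a vertex.

p = 0, q = 46/3, maximum f = -92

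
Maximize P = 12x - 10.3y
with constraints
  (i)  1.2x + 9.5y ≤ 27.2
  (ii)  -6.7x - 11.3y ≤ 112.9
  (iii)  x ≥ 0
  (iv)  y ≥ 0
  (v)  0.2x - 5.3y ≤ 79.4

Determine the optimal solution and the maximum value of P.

x = 68/3, y = 0, maximum P = 272

Feasible corners and P = 12x - 10.3y:
  (0, 272/95) → P = -14008/475
  (68/3, 0) → P = 272
  (0, 0) → P = 0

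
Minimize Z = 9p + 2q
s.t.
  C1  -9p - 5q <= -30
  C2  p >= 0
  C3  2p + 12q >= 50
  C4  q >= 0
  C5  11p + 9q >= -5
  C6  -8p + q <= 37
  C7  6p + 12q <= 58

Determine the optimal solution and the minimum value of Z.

Corner points and Z = 9p + 2q:
  (55/49, 195/49) → Z = 885/49
  (35/39, 57/13) → Z = 219/13
  (2, 23/6) → Z = 77/3

p = 35/39, q = 57/13, minimum Z = 219/13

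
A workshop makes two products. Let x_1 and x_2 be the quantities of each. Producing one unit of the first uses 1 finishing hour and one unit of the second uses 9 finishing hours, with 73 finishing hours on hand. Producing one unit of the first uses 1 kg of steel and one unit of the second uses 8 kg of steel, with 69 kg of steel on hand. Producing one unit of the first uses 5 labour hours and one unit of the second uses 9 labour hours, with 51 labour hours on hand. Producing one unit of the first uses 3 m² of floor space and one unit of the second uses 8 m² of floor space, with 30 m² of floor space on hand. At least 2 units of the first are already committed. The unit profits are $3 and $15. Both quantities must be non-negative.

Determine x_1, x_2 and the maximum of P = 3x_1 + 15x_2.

x_1 = 2, x_2 = 3, maximum P = 51

Vertices and P = 3x_1 + 15x_2:
  (10, 0) → P = 30
  (2, 0) → P = 6
  (2, 3) → P = 51

The binding constraints are 3x_1 + 8x_2 = 30 and x_1 = 2.
Solving simultaneously gives x_1 = 2, x_2 = 3.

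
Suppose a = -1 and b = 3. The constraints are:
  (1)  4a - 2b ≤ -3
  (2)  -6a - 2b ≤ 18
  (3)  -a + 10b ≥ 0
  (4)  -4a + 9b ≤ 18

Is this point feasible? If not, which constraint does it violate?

not feasible — violates (4)

Constraint (4): -4a + 9b = 31, which is not ≤ 18. All other constraints are satisfied.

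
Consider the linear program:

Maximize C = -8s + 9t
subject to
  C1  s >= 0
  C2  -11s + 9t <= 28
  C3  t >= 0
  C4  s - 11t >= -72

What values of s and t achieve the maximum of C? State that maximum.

Extreme points and C = -8s + 9t:
  (0, 28/9) → C = 28
  (0, 0) → C = 0
  (85/28, 191/28) → C = 1039/28
The feasible region is unbounded (it extends along (11, 1), (1, 0)), but C strictly decreases along every unbounded feasible direction, so there is no improving ray and the maximum is attained at a vertex.

s = 85/28, t = 191/28, maximum C = 1039/28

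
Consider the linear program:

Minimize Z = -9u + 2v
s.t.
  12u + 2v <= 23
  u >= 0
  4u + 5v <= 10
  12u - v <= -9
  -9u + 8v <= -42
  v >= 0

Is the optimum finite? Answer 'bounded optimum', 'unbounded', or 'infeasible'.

infeasible

The boundaries -9u + 8v = -42 and v = 0 meet at (14/3, 0), but that point violates 12u + 2v ≤ 23. Every candidate vertex is excluded by some other constraint, so the feasible region is empty.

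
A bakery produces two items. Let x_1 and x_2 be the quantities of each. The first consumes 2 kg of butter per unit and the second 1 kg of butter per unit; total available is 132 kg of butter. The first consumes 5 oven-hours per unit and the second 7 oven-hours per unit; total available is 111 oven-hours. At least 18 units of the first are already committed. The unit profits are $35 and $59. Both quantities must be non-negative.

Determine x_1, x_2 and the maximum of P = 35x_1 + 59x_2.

x_1 = 18, x_2 = 3, maximum P = 807

Corner points and P = 35x_1 + 59x_2:
  (111/5, 0) → P = 777
  (18, 0) → P = 630
  (18, 3) → P = 807

At the optimal vertex, 5x_1 + 7x_2 = 111 and x_1 = 18.
Solving simultaneously gives x_1 = 18, x_2 = 3.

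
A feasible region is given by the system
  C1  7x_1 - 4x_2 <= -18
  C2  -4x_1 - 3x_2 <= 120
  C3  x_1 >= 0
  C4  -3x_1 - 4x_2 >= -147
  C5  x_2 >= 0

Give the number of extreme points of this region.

The feasible vertices (each the meet of two boundaries and inside every other half-plane) are:
  (0, 9/2)
  (129/10, 1083/40)
  (0, 147/4)

3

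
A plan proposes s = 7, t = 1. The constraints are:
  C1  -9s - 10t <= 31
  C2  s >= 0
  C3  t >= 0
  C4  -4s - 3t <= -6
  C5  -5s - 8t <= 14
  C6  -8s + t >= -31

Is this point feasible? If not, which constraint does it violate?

not feasible — violates C6

Constraint C6: -8s + t = -55, which is not ≥ -31. All other constraints are satisfied.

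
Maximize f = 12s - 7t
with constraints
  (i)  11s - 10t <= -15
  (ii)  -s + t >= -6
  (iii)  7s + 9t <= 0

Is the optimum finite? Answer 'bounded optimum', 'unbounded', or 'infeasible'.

bounded optimum

Corner points and f = 12s - 7t:
  (-75, -81) → f = -333
  (-135/169, 105/169) → f = -2355/169
The feasible region has finitely many vertices and no improving ray; the maximum is -2355/169 at (-135/169, 105/169).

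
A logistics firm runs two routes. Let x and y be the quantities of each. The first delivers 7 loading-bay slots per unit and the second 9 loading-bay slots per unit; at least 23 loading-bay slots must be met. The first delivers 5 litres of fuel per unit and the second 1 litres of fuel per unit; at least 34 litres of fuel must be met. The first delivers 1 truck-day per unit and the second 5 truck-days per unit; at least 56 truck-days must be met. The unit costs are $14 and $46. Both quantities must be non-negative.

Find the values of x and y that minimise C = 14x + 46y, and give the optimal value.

The feasible region is unbounded (it extends along (0, 1), (1, 0)), but C strictly increases along every unbounded feasible direction, so there is no improving ray and the minimum is attained at a vertex.

x = 19/4, y = 41/4, minimum C = 538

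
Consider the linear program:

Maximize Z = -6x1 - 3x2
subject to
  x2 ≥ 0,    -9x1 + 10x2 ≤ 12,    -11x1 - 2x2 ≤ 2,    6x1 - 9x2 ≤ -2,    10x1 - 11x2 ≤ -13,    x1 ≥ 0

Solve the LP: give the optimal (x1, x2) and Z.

x1 = 0, x2 = 13/11, maximum Z = -39/11

Feasible corners and Z = -6x1 - 3x2:
  (2, 3) → Z = -21
  (0, 6/5) → Z = -18/5
  (0, 13/11) → Z = -39/11

At the optimal vertex, 10x1 - 11x2 = -13 and x1 = 0.
Solving simultaneously gives x1 = 0, x2 = 13/11.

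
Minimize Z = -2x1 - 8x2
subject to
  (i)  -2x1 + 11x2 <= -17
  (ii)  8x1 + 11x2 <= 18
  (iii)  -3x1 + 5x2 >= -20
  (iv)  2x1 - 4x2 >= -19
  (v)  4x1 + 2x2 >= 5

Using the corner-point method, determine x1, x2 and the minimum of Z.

x1 = 7/2, x2 = -10/11, minimum Z = 3/11

Extreme points and Z = -2x1 - 8x2:
  (7/2, -10/11) → Z = 3/11
  (89/48, -29/24) → Z = 143/24
  (310/73, -106/73) → Z = 228/73
  (5/2, -5/2) → Z = 15

At the optimal vertex, -2x1 + 11x2 = -17 and 8x1 + 11x2 = 18.
Solving simultaneously gives x1 = 7/2, x2 = -10/11.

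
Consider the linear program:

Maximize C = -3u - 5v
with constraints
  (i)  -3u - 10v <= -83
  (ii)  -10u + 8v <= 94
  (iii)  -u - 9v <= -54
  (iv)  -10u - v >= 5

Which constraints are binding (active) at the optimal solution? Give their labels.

(i) and (ii)

Vertices and C = -3u - 5v:
  (-69/31, 278/31) → C = -1183/31
  (-133/97, 845/97) → C = -3826/97
  (-67/45, 89/9) → C = -2024/45

The maximum is at (-69/31, 278/31). Substituting into each constraint, equality holds for (i) and (ii); the remaining constraints have slack.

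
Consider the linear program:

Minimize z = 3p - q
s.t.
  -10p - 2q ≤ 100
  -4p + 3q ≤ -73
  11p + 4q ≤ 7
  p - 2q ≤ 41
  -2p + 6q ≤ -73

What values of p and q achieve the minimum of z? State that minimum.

Corner points and z = 3p - q:
  (313/49, -775/49) → z = 1714/49
  (23/5, -91/5) → z = 32
  (89/13, -222/13) → z = 489/13

p = 23/5, q = -91/5, minimum z = 32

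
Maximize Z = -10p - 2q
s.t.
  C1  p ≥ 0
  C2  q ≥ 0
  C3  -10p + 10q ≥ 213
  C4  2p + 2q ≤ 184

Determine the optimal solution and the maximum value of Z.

p = 0, q = 213/10, maximum Z = -213/5

Corner points and Z = -10p - 2q:
  (0, 213/10) → Z = -213/5
  (0, 92) → Z = -184
  (707/20, 1133/20) → Z = -2334/5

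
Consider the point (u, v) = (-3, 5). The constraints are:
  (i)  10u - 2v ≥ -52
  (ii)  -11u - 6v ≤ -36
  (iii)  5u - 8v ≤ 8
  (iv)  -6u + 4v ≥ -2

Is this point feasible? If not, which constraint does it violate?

Constraint (ii): -11u - 6v = 3, which is not ≤ -36. All other constraints are satisfied.

not feasible — violates (ii)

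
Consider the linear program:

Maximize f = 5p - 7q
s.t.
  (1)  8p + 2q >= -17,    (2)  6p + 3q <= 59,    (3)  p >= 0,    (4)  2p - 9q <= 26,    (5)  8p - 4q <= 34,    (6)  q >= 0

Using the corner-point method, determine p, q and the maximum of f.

p = 17/4, q = 0, maximum f = 85/4

Corner points and f = 5p - 7q:
  (0, 59/3) → f = -413/3
  (169/24, 67/12) → f = -31/8
  (0, 0) → f = 0
  (17/4, 0) → f = 85/4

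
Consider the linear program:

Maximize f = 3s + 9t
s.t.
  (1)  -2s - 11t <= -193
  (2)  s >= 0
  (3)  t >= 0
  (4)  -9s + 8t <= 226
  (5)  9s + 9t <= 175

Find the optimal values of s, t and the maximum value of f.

Feasible corners and f = 3s + 9t:
  (0, 193/11) → f = 1737/11
  (188/81, 1387/81) → f = 4349/27
  (0, 175/9) → f = 175

s = 0, t = 175/9, maximum f = 175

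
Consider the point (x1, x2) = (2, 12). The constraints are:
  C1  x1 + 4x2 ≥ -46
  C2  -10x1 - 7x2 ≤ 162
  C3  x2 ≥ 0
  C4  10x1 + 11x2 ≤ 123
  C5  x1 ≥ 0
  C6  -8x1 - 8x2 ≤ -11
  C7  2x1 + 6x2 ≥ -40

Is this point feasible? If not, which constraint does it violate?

Constraint C4: 10x1 + 11x2 = 152, which is not ≤ 123. All other constraints are satisfied.

not feasible — violates C4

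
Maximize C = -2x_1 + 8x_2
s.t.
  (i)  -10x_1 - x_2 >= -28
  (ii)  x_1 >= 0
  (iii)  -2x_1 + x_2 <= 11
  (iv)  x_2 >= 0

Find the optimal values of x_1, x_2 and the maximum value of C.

x_1 = 17/12, x_2 = 83/6, maximum C = 647/6

Extreme points and C = -2x_1 + 8x_2:
  (17/12, 83/6) → C = 647/6
  (14/5, 0) → C = -28/5
  (0, 11) → C = 88
  (0, 0) → C = 0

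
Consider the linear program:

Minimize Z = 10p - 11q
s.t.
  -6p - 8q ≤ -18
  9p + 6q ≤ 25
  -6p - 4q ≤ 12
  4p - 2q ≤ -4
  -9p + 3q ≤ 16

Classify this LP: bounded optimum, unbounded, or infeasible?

bounded optimum

Corner points and Z = 10p - 11q:
  (1/11, 24/11) → Z = -254/11
  (-37/45, 43/15) → Z = -1789/45
  (13/21, 68/21) → Z = -206/7
  (-7/27, 41/9) → Z = -1423/27
The feasible region has finitely many vertices and no improving ray; the minimum is -1423/27 at (-7/27, 41/9).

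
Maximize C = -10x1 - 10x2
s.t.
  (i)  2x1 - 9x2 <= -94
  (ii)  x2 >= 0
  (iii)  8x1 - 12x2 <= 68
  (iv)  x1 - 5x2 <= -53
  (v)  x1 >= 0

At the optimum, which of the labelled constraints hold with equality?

(iv) and (v)

Corner points and C = -10x1 - 10x2:
  (145/4, 37/2) → C = -1095/2
  (7, 12) → C = -190
  (0, 53/5) → C = -106
The feasible region is unbounded (it extends along (0, 1), (3, 2)), but C strictly decreases along every unbounded feasible direction, so there is no improving ray and the maximum is attained at a vertex.

The maximum is at (0, 53/5). Substituting into each constraint, equality holds for (iv) and (v); the remaining constraints have slack.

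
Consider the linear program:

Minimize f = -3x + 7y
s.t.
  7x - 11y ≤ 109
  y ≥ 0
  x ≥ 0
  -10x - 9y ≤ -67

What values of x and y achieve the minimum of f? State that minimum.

Corner points and f = -3x + 7y:
  (109/7, 0) → f = -327/7
  (67/10, 0) → f = -201/10
  (0, 67/9) → f = 469/9
The feasible region is unbounded (it extends along (0, 1), (11, 7)), but f strictly increases along every unbounded feasible direction, so there is no improving ray and the minimum is attained at a vertex.

x = 109/7, y = 0, minimum f = -327/7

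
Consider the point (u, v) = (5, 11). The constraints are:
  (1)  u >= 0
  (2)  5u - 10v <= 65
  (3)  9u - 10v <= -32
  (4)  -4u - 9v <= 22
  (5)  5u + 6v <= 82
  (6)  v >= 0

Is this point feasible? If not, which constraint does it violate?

not feasible — violates (5)

Constraint (5): 5u + 6v = 91, which is not ≤ 82. All other constraints are satisfied.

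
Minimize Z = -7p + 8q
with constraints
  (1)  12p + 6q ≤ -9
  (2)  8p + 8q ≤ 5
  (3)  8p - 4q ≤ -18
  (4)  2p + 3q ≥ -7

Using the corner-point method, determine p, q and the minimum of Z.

Extreme points and Z = -7p + 8q:
  (-17/8, 11/4) → Z = 295/8
  (-3/2, 3/2) → Z = 45/2
  (-41/16, -5/8) → Z = 207/16
The feasible region is unbounded (it extends along (-1, 1), (-3, 2)), but Z strictly increases along every unbounded feasible direction, so there is no improving ray and the minimum is attained at a vertex.

The optimum lies where 8p - 4q = -18 and 2p + 3q = -7.
Solving simultaneously gives p = -41/16, q = -5/8.

p = -41/16, q = -5/8, minimum Z = 207/16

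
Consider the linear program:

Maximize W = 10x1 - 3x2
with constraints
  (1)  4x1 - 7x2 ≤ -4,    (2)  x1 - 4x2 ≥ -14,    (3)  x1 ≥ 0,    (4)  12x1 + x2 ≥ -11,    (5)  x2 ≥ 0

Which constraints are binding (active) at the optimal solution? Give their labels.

Corner points and W = 10x1 - 3x2:
  (82/9, 52/9) → W = 664/9
  (0, 4/7) → W = -12/7
  (0, 7/2) → W = -21/2

The maximum is at (82/9, 52/9). Substituting into each constraint, equality holds for (1) and (2); the remaining constraints have slack.

(1) and (2)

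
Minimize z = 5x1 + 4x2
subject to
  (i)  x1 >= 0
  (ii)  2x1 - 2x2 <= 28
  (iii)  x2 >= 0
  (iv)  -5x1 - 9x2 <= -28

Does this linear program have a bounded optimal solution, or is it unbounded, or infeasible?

Vertices and z = 5x1 + 4x2:
  (0, 28/9) → z = 112/9
  (14, 0) → z = 70
  (28/5, 0) → z = 28
The feasible region has finitely many vertices and no improving ray; the minimum is 112/9 at (0, 28/9).

bounded optimum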